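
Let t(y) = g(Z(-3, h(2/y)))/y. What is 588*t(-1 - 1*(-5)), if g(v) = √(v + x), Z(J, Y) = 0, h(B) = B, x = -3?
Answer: 147*I*√3 ≈ 254.61*I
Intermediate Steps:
g(v) = √(-3 + v) (g(v) = √(v - 3) = √(-3 + v))
t(y) = I*√3/y (t(y) = √(-3 + 0)/y = √(-3)/y = (I*√3)/y = I*√3/y)
588*t(-1 - 1*(-5)) = 588*(I*√3/(-1 - 1*(-5))) = 588*(I*√3/(-1 + 5)) = 588*(I*√3/4) = 147*I*√3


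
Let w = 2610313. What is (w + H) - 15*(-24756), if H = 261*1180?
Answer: 3289633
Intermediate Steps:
H = 307980
(w + H) - 15*(-24756) = (2610313 + 307980) - 15*(-24756) = 2918293 + 371340 = 3289633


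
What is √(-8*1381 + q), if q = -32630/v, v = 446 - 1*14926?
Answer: I*√5789915242/724 ≈ 105.1*I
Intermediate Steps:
v = -14480 (v = 446 - 14926 = -14480)
q = 3263/1448 (q = -32630/(-14480) = -32630*(-1/14480) = 3263/1448 ≈ 2.2535)
√(-8*1381 + q) = √(-8*1381 + 3263/1448) = √(-11048 + 3263/1448) = √(-15994241/1448) = I*√5789915242/724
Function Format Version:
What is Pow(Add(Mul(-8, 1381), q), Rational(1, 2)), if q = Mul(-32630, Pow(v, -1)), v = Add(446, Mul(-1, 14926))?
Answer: Mul(Rational(1, 724), I, Pow(5789915242, Rational(1, 2))) ≈ Mul(105.10, I)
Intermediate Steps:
v = -14480 (v = Add(446, -14926) = -14480)
q = Rational(3263, 1448) (q = Mul(-32630, Pow(-14480, -1)) = Mul(-32630, Rational(-1, 14480)) = Rational(3263, 1448) ≈ 2.2535)
Pow(Add(Mul(-8, 1381), q), Rational(1, 2)) = Pow(Add(Mul(-8, 1381), Rational(3263, 1448)), Rational(1, 2)) = Pow(Add(-11048, Rational(3263, 1448)), Rational(1, 2)) = Pow(Rational(-15994241, 1448), Rational(1, 2)) = Mul(Rational(1, 724), I, Pow(5789915242, Rational(1, 2)))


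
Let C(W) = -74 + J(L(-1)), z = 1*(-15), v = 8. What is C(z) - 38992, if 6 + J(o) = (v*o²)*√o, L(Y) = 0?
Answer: -39072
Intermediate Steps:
J(o) = -6 + 8*o^(5/2) (J(o) = -6 + (8*o²)*√o = -6 + 8*o^(5/2))
z = -15
C(W) = -80 (C(W) = -74 + (-6 + 8*0^(5/2)) = -74 + (-6 + 8*0) = -74 + (-6 + 0) = -74 - 6 = -80)
C(z) - 38992 = -80 - 38992 = -39072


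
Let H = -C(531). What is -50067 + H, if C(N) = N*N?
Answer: -332028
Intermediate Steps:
C(N) = N²
H = -281961 (H = -1*531² = -1*281961 = -281961)
-50067 + H = -50067 - 281961 = -332028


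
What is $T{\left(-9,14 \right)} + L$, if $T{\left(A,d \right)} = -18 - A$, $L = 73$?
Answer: $64$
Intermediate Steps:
$T{\left(-9,14 \right)} + L = \left(-18 - -9\right) + 73 = \left(-18 + 9\right) + 73 = -9 + 73 = 64$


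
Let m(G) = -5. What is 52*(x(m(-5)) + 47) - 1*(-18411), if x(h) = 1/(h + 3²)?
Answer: 20868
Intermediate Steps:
x(h) = 1/(9 + h) (x(h) = 1/(h + 9) = 1/(9 + h))
52*(x(m(-5)) + 47) - 1*(-18411) = 52*(1/(9 - 5) + 47) - 1*(-18411) = 52*(1/4 + 47) + 18411 = 52*(¼ + 47) + 18411 = 52*(189/4) + 18411 = 2457 + 18411 = 20868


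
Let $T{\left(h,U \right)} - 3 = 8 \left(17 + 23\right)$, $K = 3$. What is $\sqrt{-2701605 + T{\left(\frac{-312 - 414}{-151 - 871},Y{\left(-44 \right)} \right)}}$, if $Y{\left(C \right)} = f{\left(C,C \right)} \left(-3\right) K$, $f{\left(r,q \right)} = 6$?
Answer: $i \sqrt{2701282} \approx 1643.6 i$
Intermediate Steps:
$Y{\left(C \right)} = -54$ ($Y{\left(C \right)} = 6 \left(-3\right) 3 = \left(-18\right) 3 = -54$)
$T{\left(h,U \right)} = 323$ ($T{\left(h,U \right)} = 3 + 8 \left(17 + 23\right) = 3 + 8 \cdot 40 = 3 + 320 = 323$)
$\sqrt{-2701605 + T{\left(\frac{-312 - 414}{-151 - 871},Y{\left(-44 \right)} \right)}} = \sqrt{-2701605 + 323} = \sqrt{-2701282} = i \sqrt{2701282}$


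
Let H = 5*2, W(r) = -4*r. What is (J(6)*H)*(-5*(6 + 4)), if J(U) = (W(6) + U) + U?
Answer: 6000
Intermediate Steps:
J(U) = -24 + 2*U (J(U) = (-4*6 + U) + U = (-24 + U) + U = -24 + 2*U)
H = 10
(J(6)*H)*(-5*(6 + 4)) = ((-24 + 2*6)*10)*(-5*(6 + 4)) = ((-24 + 12)*10)*(-5*10) = -12*10*(-50) = -120*(-50) = 6000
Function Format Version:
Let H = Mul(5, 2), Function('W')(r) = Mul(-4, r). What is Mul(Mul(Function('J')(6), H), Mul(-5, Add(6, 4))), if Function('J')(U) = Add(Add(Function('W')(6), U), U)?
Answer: 6000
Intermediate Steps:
Function('J')(U) = Add(-24, Mul(2, U)) (Function('J')(U) = Add(Add(Mul(-4, 6), U), U) = Add(Add(-24, U), U) = Add(-24, Mul(2, U)))
H = 10
Mul(Mul(Function('J')(6), H), Mul(-5, Add(6, 4))) = Mul(Mul(Add(-24, Mul(2, 6)), 10), Mul(-5, Add(6, 4))) = Mul(Mul(Add(-24, 12), 10), Mul(-5, 10)) = Mul(Mul(-12, 10), -50) = Mul(-120, -50) = 6000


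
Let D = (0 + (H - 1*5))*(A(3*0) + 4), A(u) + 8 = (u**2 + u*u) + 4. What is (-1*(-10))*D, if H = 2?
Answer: 0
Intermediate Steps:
A(u) = -4 + 2*u**2 (A(u) = -8 + ((u**2 + u*u) + 4) = -8 + ((u**2 + u**2) + 4) = -8 + (2*u**2 + 4) = -8 + (4 + 2*u**2) = -4 + 2*u**2)
D = 0 (D = (0 + (2 - 1*5))*((-4 + 2*(3*0)**2) + 4) = (0 + (2 - 5))*((-4 + 2*0**2) + 4) = (0 - 3)*((-4 + 2*0) + 4) = -3*((-4 + 0) + 4) = -3*(-4 + 4) = -3*0 = 0)
(-1*(-10))*D = -1*(-10)*0 = 10*0 = 0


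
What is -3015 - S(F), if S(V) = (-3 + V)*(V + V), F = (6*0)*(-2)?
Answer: -3015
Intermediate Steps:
F = 0 (F = 0*(-2) = 0)
S(V) = 2*V*(-3 + V) (S(V) = (-3 + V)*(2*V) = 2*V*(-3 + V))
-3015 - S(F) = -3015 - 2*0*(-3 + 0) = -3015 - 2*0*(-3) = -3015 - 1*0 = -3015 + 0 = -3015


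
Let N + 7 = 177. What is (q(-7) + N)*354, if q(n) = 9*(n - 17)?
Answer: -16284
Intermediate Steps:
N = 170 (N = -7 + 177 = 170)
q(n) = -153 + 9*n (q(n) = 9*(-17 + n) = -153 + 9*n)
(q(-7) + N)*354 = ((-153 + 9*(-7)) + 170)*354 = ((-153 - 63) + 170)*354 = (-216 + 170)*354 = -46*354 = -16284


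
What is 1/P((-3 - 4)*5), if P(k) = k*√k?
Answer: I*√35/1225 ≈ 0.0048295*I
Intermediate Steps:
P(k) = k^(3/2)
1/P((-3 - 4)*5) = 1/(((-3 - 4)*5)^(3/2)) = 1/((-7*5)^(3/2)) = 1/((-35)^(3/2)) = 1/(-35*I*√35) = I*√35/1225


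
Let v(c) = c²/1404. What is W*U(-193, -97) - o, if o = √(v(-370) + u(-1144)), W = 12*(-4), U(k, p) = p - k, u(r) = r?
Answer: -4608 - 17*I*√49569/117 ≈ -4608.0 - 32.35*I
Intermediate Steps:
W = -48
v(c) = c²/1404
o = 17*I*√49569/117 (o = √((1/1404)*(-370)² - 1144) = √((1/1404)*136900 - 1144) = √(34225/351 - 1144) = √(-367319/351) = 17*I*√49569/117 ≈ 32.35*I)
W*U(-193, -97) - o = -48*(-97 - 1*(-193)) - 17*I*√49569/117 = -48*(-97 + 193) - 17*I*√49569/117 = -48*96 - 17*I*√49569/117 = -4608 - 17*I*√49569/117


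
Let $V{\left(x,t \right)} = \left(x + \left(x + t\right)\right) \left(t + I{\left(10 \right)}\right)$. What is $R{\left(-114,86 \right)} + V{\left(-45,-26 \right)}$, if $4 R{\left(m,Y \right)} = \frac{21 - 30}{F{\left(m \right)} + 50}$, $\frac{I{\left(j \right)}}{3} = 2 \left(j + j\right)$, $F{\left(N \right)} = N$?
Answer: $- \frac{2791415}{256} \approx -10904.0$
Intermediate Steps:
$I{\left(j \right)} = 12 j$ ($I{\left(j \right)} = 3 \cdot 2 \left(j + j\right) = 3 \cdot 2 \cdot 2 j = 3 \cdot 4 j = 12 j$)
$R{\left(m,Y \right)} = - \frac{9}{4 \left(50 + m\right)}$ ($R{\left(m,Y \right)} = \frac{\left(21 - 30\right) \frac{1}{m + 50}}{4} = \frac{\left(-9\right) \frac{1}{50 + m}}{4} = - \frac{9}{4 \left(50 + m\right)}$)
$V{\left(x,t \right)} = \left(120 + t\right) \left(t + 2 x\right)$ ($V{\left(x,t \right)} = \left(x + \left(x + t\right)\right) \left(t + 12 \cdot 10\right) = \left(x + \left(t + x\right)\right) \left(t + 120\right) = \left(t + 2 x\right) \left(120 + t\right) = \left(120 + t\right) \left(t + 2 x\right)$)
$R{\left(-114,86 \right)} + V{\left(-45,-26 \right)} = - \frac{9}{200 + 4 \left(-114\right)} + \left(\left(-26\right)^{2} + 120 \left(-26\right) + 240 \left(-45\right) + 2 \left(-26\right) \left(-45\right)\right) = - \frac{9}{200 - 456} + \left(676 - 3120 - 10800 + 2340\right) = - \frac{9}{-256} - 10904 = \left(-9\right) \left(- \frac{1}{256}\right) - 10904 = \frac{9}{256} - 10904 = - \frac{2791415}{256}$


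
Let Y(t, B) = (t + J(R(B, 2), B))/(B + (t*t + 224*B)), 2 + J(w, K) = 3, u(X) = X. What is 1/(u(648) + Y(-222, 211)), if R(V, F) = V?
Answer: 7443/4823047 ≈ 0.0015432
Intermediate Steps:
J(w, K) = 1 (J(w, K) = -2 + 3 = 1)
Y(t, B) = (1 + t)/(t² + 225*B) (Y(t, B) = (t + 1)/(B + (t*t + 224*B)) = (1 + t)/(B + (t² + 224*B)) = (1 + t)/(t² + 225*B))
1/(u(648) + Y(-222, 211)) = 1/(648 + (1 - 222)/((-222)² + 225*211)) = 1/(648 - 221/(49284 + 47475)) = 1/(648 - 221/96759) = 1/(648 + (1/96759)*(-221)) = 1/(648 - 17/7443) = 1/(4823047/7443) = 7443/4823047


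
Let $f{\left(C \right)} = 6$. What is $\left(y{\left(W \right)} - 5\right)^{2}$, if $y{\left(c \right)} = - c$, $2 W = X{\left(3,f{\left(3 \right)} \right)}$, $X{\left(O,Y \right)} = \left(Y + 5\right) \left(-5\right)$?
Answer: $\frac{2025}{4} \approx 506.25$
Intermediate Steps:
$X{\left(O,Y \right)} = -25 - 5 Y$ ($X{\left(O,Y \right)} = \left(5 + Y\right) \left(-5\right) = -25 - 5 Y$)
$W = - \frac{55}{2}$ ($W = \frac{-25 - 30}{2} = \frac{1}{2} \left(-55\right) = - \frac{55}{2} \approx -27.5$)
$\left(y{\left(W \right)} - 5\right)^{2} = \left(\left(-1\right) \left(- \frac{55}{2}\right) - 5\right)^{2} = \left(\frac{55}{2} - 5\right)^{2} = \left(\frac{45}{2}\right)^{2} = \frac{2025}{4}$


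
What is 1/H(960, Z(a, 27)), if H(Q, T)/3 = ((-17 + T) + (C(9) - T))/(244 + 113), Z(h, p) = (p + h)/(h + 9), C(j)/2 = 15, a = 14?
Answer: 119/13 ≈ 9.1538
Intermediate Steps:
C(j) = 30 (C(j) = 2*15 = 30)
Z(h, p) = (h + p)/(9 + h)
H(Q, T) = 13/119 (H(Q, T) = 3*(((-17 + T) + (30 - T))/(244 + 113)) = 3*(13/357) = 13/119)
1/H(960, Z(a, 27)) = 1/(13/119) = 119/13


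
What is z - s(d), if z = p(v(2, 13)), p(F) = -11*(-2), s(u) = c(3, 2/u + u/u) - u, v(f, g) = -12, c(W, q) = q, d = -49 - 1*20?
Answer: -3310/69 ≈ -47.971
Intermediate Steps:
d = -69 (d = -49 - 20 = -69)
s(u) = 1 - u + 2/u (s(u) = (2/u + u/u) - u = (2/u + 1) - u = (1 + 2/u) - u = 1 - u + 2/u)
p(F) = 22
z = 22
z - s(d) = 22 - (1 - 1*(-69) + 2/(-69)) = 22 - (1 + 69 + 2*(-1/69)) = 22 - (1 + 69 - 2/69) = 22 - 1*4828/69 = 22 - 4828/69 = -3310/69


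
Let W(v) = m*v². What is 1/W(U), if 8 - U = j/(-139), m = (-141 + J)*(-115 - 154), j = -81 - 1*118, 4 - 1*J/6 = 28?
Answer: 19321/63905567385 ≈ 3.0234e-7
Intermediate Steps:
J = -144 (J = 24 - 6*28 = 24 - 168 = -144)
j = -199 (j = -81 - 118 = -199)
m = 76665 (m = (-141 - 144)*(-115 - 154) = -285*(-269) = 76665)
U = 913/139 (U = 8 - (-199)/(-139) = 8 - (-199)*(-1)/139 = 8 - 1*199/139 = 8 - 199/139 = 913/139 ≈ 6.5683)
W(v) = 76665*v²
1/W(U) = 1/(76665*(913/139)²) = 1/(76665*(833569/19321)) = 1/(63905567385/19321) = 19321/63905567385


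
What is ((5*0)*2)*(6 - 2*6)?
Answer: 0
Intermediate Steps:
((5*0)*2)*(6 - 2*6) = (0*2)*(6 - 12) = 0*(-6) = 0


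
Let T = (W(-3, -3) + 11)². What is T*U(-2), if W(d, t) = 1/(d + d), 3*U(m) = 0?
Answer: 0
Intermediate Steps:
U(m) = 0 (U(m) = (⅓)*0 = 0)
W(d, t) = 1/(2*d)
T = 4225/36 (T = ((½)/(-3) + 11)² = ((½)*(-⅓) + 11)² = (-⅙ + 11)² = (65/6)² = 4225/36 ≈ 117.36)
T*U(-2) = (4225/36)*0 = 0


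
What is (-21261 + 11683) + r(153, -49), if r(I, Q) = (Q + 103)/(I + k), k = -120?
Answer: -105340/11 ≈ -9576.4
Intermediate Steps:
r(I, Q) = (103 + Q)/(-120 + I) (r(I, Q) = (Q + 103)/(I - 120) = (103 + Q)/(-120 + I))
(-21261 + 11683) + r(153, -49) = (-21261 + 11683) + (103 - 49)/(-120 + 153) = -9578 + 54/33 = -9578 + (1/33)*54 = -9578 + 18/11 = -105340/11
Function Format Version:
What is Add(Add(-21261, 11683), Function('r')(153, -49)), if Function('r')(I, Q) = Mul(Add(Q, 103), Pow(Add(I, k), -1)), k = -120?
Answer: Rational(-105340, 11) ≈ -9576.4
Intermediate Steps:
Function('r')(I, Q) = Mul(Pow(Add(-120, I), -1), Add(103, Q)) (Function('r')(I, Q) = Mul(Add(Q, 103), Pow(Add(I, -120), -1)) = Mul(Add(103, Q), Pow(Add(-120, I), -1)) = Mul(Pow(Add(-120, I), -1), Add(103, Q)))
Add(Add(-21261, 11683), Function('r')(153, -49)) = Add(Add(-21261, 11683), Mul(Pow(Add(-120, 153), -1), Add(103, -49))) = Add(-9578, Mul(Pow(33, -1), 54)) = Add(-9578, Mul(Rational(1, 33), 54)) = Add(-9578, Rational(18, 11)) = Rational(-105340, 11)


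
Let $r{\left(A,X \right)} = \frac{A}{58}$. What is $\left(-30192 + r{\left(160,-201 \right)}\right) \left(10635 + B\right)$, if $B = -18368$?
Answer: $\frac{6770148704}{29} \approx 2.3345 \cdot 10^{8}$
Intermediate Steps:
$r{\left(A,X \right)} = \frac{A}{58}$ ($r{\left(A,X \right)} = A \frac{1}{58} = \frac{A}{58}$)
$\left(-30192 + r{\left(160,-201 \right)}\right) \left(10635 + B\right) = \left(-30192 + \frac{1}{58} \cdot 160\right) \left(10635 - 18368\right) = \left(-30192 + \frac{80}{29}\right) \left(-7733\right) = \left(- \frac{875488}{29}\right) \left(-7733\right) = \frac{6770148704}{29}$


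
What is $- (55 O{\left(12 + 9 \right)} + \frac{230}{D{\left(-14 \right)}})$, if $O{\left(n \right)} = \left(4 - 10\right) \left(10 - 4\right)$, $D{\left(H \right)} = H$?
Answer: $\frac{13975}{7} \approx 1996.4$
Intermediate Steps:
$O{\left(n \right)} = -36$ ($O{\left(n \right)} = \left(-6\right) 6 = -36$)
$- (55 O{\left(12 + 9 \right)} + \frac{230}{D{\left(-14 \right)}}) = - (55 \left(-36\right) + \frac{230}{-14}) = - (-1980 + 230 \left(- \frac{1}{14}\right)) = - (-1980 - \frac{115}{7}) = \left(-1\right) \left(- \frac{13975}{7}\right) = \frac{13975}{7}$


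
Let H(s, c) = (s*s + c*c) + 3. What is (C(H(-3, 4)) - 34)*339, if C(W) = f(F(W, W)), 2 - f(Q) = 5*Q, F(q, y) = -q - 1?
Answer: 38307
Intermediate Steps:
F(q, y) = -1 - q
f(Q) = 2 - 5*Q
H(s, c) = 3 + c² + s² (H(s, c) = (s² + c²) + 3 = (c² + s²) + 3 = 3 + c² + s²)
C(W) = 7 + 5*W (C(W) = 2 - 5*(-1 - W) = 2 + (5 + 5*W) = 7 + 5*W)
(C(H(-3, 4)) - 34)*339 = ((7 + 5*(3 + 4² + (-3)²)) - 34)*339 = ((7 + 5*(3 + 16 + 9)) - 34)*339 = ((7 + 5*28) - 34)*339 = ((7 + 140) - 34)*339 = (147 - 34)*339 = 113*339 = 38307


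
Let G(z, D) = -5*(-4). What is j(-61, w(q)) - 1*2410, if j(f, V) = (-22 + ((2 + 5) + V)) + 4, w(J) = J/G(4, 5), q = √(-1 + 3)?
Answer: -2421 + √2/20 ≈ -2420.9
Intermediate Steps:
q = √2 ≈ 1.4142
G(z, D) = 20
w(J) = J/20
j(f, V) = -11 + V (j(f, V) = (-22 + (7 + V)) + 4 = (-15 + V) + 4 = -11 + V)
j(-61, w(q)) - 1*2410 = (-11 + √2/20) - 1*2410 = (-11 + √2/20) - 2410 = -2421 + √2/20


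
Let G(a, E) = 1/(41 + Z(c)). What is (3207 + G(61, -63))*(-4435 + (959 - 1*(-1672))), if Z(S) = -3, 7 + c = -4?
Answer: -109924034/19 ≈ -5.7855e+6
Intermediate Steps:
c = -11 (c = -7 - 4 = -11)
G(a, E) = 1/38 (G(a, E) = 1/(41 - 3) = 1/38)
(3207 + G(61, -63))*(-4435 + (959 - 1*(-1672))) = (3207 + 1/38)*(-4435 + (959 - 1*(-1672))) = 121867*(-4435 + (959 + 1672))/38 = 121867*(-4435 + 2631)/38 = (121867/38)*(-1804) = -109924034/19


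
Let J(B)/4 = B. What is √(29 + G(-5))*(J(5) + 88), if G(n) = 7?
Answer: 648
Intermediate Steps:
J(B) = 4*B
√(29 + G(-5))*(J(5) + 88) = √(29 + 7)*(4*5 + 88) = √36*(20 + 88) = 6*108 = 648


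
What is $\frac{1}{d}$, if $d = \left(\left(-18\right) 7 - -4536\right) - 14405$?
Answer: $- \frac{1}{9995} \approx -0.00010005$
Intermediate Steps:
$d = -9995$ ($d = \left(-126 + 4536\right) - 14405 = 4410 - 14405 = -9995$)
$\frac{1}{d} = \frac{1}{-9995} = - \frac{1}{9995}$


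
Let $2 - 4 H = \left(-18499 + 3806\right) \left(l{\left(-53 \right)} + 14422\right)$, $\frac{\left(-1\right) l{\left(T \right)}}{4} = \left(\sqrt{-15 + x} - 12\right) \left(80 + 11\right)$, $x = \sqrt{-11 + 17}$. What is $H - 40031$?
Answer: $68980337 - 1337063 \sqrt{-15 + \sqrt{6}} \approx 6.898 \cdot 10^{7} - 4.7368 \cdot 10^{6} i$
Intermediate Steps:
$x = \sqrt{6} \approx 2.4495$
$l{\left(T \right)} = 4368 - 364 \sqrt{-15 + \sqrt{6}}$ ($l{\left(T \right)} = - 4 \left(\sqrt{-15 + \sqrt{6}} - 12\right) \left(80 + 11\right) = - 4 \left(-12 + \sqrt{-15 + \sqrt{6}}\right) 91 = - 4 \left(-1092 + 91 \sqrt{-15 + \sqrt{6}}\right) = 4368 - 364 \sqrt{-15 + \sqrt{6}}$)
$H = 69020368 - 1337063 \sqrt{-15 + \sqrt{6}}$ ($H = \frac{1}{2} - \frac{\left(-18499 + 3806\right) \left(\left(4368 - 364 \sqrt{-15 + \sqrt{6}}\right) + 14422\right)}{4} = \frac{1}{2} - \frac{\left(-14693\right) \left(18790 - 364 \sqrt{-15 + \sqrt{6}}\right)}{4} = \frac{1}{2} - \frac{-276081470 + 5348252 \sqrt{-15 + \sqrt{6}}}{4} = \frac{1}{2} + \left(\frac{138040735}{2} - 1337063 \sqrt{-15 + \sqrt{6}}\right) = 69020368 - 1337063 \sqrt{-15 + \sqrt{6}} \approx 6.902 \cdot 10^{7} - 4.7368 \cdot 10^{6} i$)
$H - 40031 = \left(69020368 - 1337063 \sqrt{-15 + \sqrt{6}}\right) - 40031 = 68980337 - 1337063 \sqrt{-15 + \sqrt{6}}$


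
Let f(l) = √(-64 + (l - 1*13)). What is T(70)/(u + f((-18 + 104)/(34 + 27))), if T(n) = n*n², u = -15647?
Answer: -8184554525/373363744 - 8575*I*√281271/373363744 ≈ -21.921 - 0.01218*I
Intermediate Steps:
f(l) = √(-77 + l) (f(l) = √(-64 + (l - 13)) = √(-64 + (-13 + l)) = √(-77 + l))
T(n) = n³
T(70)/(u + f((-18 + 104)/(34 + 27))) = 70³/(-15647 + √(-77 + (-18 + 104)/(34 + 27))) = 343000/(-15647 + √(-77 + 86/61)) = 343000/(-15647 + √(-4611/61)) = 343000/(-15647 + I*√281271/61)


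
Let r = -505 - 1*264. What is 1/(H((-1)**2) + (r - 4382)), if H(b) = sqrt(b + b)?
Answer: -5151/26532799 - sqrt(2)/26532799 ≈ -0.00019419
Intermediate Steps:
r = -769 (r = -505 - 264 = -769)
H(b) = sqrt(2)*sqrt(b) (H(b) = sqrt(2*b) = sqrt(2)*sqrt(b))
1/(H((-1)**2) + (r - 4382)) = 1/(sqrt(2)*sqrt((-1)**2) + (-769 - 4382)) = 1/(sqrt(2)*sqrt(1) - 5151) = 1/(sqrt(2)*1 - 5151) = 1/(sqrt(2) - 5151) = 1/(-5151 + sqrt(2))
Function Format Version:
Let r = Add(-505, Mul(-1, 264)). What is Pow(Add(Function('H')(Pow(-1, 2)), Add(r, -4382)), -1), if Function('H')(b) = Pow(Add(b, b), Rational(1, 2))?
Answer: Add(Rational(-5151, 26532799), Mul(Rational(-1, 26532799), Pow(2, Rational(1, 2)))) ≈ -0.00019419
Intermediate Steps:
r = -769 (r = Add(-505, -264) = -769)
Function('H')(b) = Mul(Pow(2, Rational(1, 2)), Pow(b, Rational(1, 2))) (Function('H')(b) = Pow(Mul(2, b), Rational(1, 2)) = Mul(Pow(2, Rational(1, 2)), Pow(b, Rational(1, 2))))
Pow(Add(Function('H')(Pow(-1, 2)), Add(r, -4382)), -1) = Pow(Add(Mul(Pow(2, Rational(1, 2)), Pow(Pow(-1, 2), Rational(1, 2))), Add(-769, -4382)), -1) = Pow(Add(Mul(Pow(2, Rational(1, 2)), Pow(1, Rational(1, 2))), -5151), -1) = Pow(Add(Mul(Pow(2, Rational(1, 2)), 1), -5151), -1) = Pow(Add(Pow(2, Rational(1, 2)), -5151), -1) = Pow(Add(-5151, Pow(2, Rational(1, 2))), -1)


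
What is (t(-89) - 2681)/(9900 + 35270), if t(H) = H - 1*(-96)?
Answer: -1337/22585 ≈ -0.059199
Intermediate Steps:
t(H) = 96 + H (t(H) = H + 96 = 96 + H)
(t(-89) - 2681)/(9900 + 35270) = ((96 - 89) - 2681)/(9900 + 35270) = (7 - 2681)/45170 = -2674*1/45170 = -1337/22585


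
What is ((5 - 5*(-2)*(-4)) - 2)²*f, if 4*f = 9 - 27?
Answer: -12321/2 ≈ -6160.5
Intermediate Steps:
f = -9/2 (f = (9 - 27)/4 = (¼)*(-18) = -9/2 ≈ -4.5000)
((5 - 5*(-2)*(-4)) - 2)²*f = ((5 - 5*(-2)*(-4)) - 2)²*(-9/2) = ((5 + 10*(-4)) - 2)²*(-9/2) = ((5 - 40) - 2)²*(-9/2) = (-35 - 2)²*(-9/2) = (-37)²*(-9/2) = 1369*(-9/2) = -12321/2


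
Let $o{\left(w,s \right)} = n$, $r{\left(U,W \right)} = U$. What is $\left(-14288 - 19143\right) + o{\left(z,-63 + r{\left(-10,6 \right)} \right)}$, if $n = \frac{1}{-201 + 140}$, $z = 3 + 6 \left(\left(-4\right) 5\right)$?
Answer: $- \frac{2039292}{61} \approx -33431.0$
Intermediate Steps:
$z = -117$ ($z = 3 + 6 \left(-20\right) = 3 - 120 = -117$)
$n = - \frac{1}{61}$ ($n = \frac{1}{-61} = - \frac{1}{61} \approx -0.016393$)
$o{\left(w,s \right)} = - \frac{1}{61}$
$\left(-14288 - 19143\right) + o{\left(z,-63 + r{\left(-10,6 \right)} \right)} = \left(-14288 - 19143\right) - \frac{1}{61} = -33431 - \frac{1}{61} = - \frac{2039292}{61}$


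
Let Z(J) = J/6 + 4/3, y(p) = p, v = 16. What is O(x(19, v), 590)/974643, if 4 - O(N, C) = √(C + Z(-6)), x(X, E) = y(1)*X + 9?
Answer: 4/974643 - √5313/2923929 ≈ -2.0825e-5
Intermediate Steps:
x(X, E) = 9 + X (x(X, E) = 1*X + 9 = X + 9 = 9 + X)
Z(J) = 4/3 + J/6 (Z(J) = J*(⅙) + 4*(⅓) = J/6 + 4/3 = 4/3 + J/6)
O(N, C) = 4 - √(⅓ + C) (O(N, C) = 4 - √(C + (4/3 + (⅙)*(-6))) = 4 - √(C + (4/3 - 1)) = 4 - √(C + ⅓) = 4 - √(⅓ + C))
O(x(19, v), 590)/974643 = (4 - √(3 + 9*590)/3)/974643 = (4 - √(3 + 5310)/3)*(1/974643) = (4 - √5313/3)*(1/974643) = 4/974643 - √5313/2923929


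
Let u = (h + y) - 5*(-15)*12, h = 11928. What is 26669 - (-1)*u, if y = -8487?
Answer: 31010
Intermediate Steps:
u = 4341 (u = (11928 - 8487) - 5*(-15)*12 = 3441 + 75*12 = 3441 + 900 = 4341)
26669 - (-1)*u = 26669 - (-1)*4341 = 26669 - 1*(-4341) = 26669 + 4341 = 31010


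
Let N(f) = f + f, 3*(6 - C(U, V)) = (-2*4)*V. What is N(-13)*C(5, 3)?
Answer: -364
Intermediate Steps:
C(U, V) = 6 + 8*V/3 (C(U, V) = 6 - (-2*4)*V/3 = 6 - (-8)*V/3 = 6 + 8*V/3)
N(f) = 2*f
N(-13)*C(5, 3) = (2*(-13))*(6 + (8/3)*3) = -26*(6 + 8) = -26*14 = -364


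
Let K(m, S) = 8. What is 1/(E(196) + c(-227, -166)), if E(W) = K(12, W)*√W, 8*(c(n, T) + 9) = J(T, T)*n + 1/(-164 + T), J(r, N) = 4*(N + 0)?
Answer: 2640/50012159 ≈ 5.2787e-5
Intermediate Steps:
J(r, N) = 4*N
c(n, T) = -9 + 1/(8*(-164 + T)) + T*n/2 (c(n, T) = -9 + ((4*T)*n + 1/(-164 + T))/8 = -9 + (4*T*n + 1/(-164 + T))/8 = -9 + (1/(-164 + T) + 4*T*n)/8 = -9 + (1/(8*(-164 + T)) + T*n/2) = -9 + 1/(8*(-164 + T)) + T*n/2)
E(W) = 8*√W
1/(E(196) + c(-227, -166)) = 1/(8*√196 + (11809 - 72*(-166) - 656*(-166)*(-227) + 4*(-227)*(-166)²)/(8*(-164 - 166))) = 1/(8*14 + (⅛)*(11809 + 11952 - 24719392 + 4*(-227)*27556)/(-330)) = 1/(112 + (⅛)*(-1/330)*(11809 + 11952 - 24719392 - 25020848)) = 1/(112 + (⅛)*(-1/330)*(-49716479)) = 1/(112 + 49716479/2640) = 1/(50012159/2640) = 2640/50012159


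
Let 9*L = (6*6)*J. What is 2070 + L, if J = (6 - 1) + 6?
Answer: 2114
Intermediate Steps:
J = 11 (J = 5 + 6 = 11)
L = 44 (L = ((6*6)*11)/9 = (36*11)/9 = (⅑)*396 = 44)
2070 + L = 2070 + 44 = 2114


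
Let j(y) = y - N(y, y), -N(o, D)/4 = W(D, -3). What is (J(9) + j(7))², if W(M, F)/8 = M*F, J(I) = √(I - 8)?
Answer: 440896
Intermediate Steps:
J(I) = √(-8 + I)
W(M, F) = 8*F*M (W(M, F) = 8*(M*F) = 8*(F*M) = 8*F*M)
N(o, D) = 96*D (N(o, D) = -32*(-3)*D = -(-96)*D = 96*D)
j(y) = -95*y (j(y) = y - 96*y = -95*y)
(J(9) + j(7))² = (√(-8 + 9) - 95*7)² = (√1 - 665)² = (1 - 665)² = (-664)² = 440896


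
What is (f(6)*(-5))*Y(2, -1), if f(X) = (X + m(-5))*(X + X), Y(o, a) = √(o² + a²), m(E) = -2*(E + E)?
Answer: -1560*√5 ≈ -3488.3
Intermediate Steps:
m(E) = -4*E
Y(o, a) = √(a² + o²)
f(X) = 2*X*(20 + X) (f(X) = (X - 4*(-5))*(X + X) = (X + 20)*(2*X) = (20 + X)*(2*X) = 2*X*(20 + X))
(f(6)*(-5))*Y(2, -1) = ((2*6*(20 + 6))*(-5))*√((-1)² + 2²) = ((2*6*26)*(-5))*√(1 + 4) = (312*(-5))*√5 = -1560*√5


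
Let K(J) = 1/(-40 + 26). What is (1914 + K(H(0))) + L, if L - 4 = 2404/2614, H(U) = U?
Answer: 35111085/18298 ≈ 1918.8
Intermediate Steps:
K(J) = -1/14 (K(J) = 1/(-14) = -1/14)
L = 6430/1307 (L = 4 + 2404/2614 = 4 + 2404*(1/2614) = 4 + 1202/1307 = 6430/1307 ≈ 4.9197)
(1914 + K(H(0))) + L = (1914 - 1/14) + 6430/1307 = 26795/14 + 6430/1307 = 35111085/18298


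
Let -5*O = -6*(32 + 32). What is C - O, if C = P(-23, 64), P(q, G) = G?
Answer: -64/5 ≈ -12.800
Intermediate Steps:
O = 384/5 (O = -(-6)*(32 + 32)/5 = -(-6)*64/5 = -⅕*(-384) = 384/5 ≈ 76.800)
C = 64
C - O = 64 - 1*384/5 = 64 - 384/5 = -64/5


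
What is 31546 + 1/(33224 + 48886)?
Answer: 2590242061/82110 ≈ 31546.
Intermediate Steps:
31546 + 1/(33224 + 48886) = 31546 + 1/82110 = 2590242061/82110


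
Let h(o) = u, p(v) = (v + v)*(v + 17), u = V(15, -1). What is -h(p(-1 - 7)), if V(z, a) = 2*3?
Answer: -6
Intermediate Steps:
V(z, a) = 6
u = 6
p(v) = 2*v*(17 + v) (p(v) = (2*v)*(17 + v) = 2*v*(17 + v))
h(o) = 6
-h(p(-1 - 7)) = -1*6 = -6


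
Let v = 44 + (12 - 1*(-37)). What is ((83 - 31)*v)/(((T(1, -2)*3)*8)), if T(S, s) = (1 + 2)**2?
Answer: 403/18 ≈ 22.389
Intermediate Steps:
T(S, s) = 9 (T(S, s) = 3**2 = 9)
v = 93 (v = 44 + (12 + 37) = 44 + 49 = 93)
((83 - 31)*v)/(((T(1, -2)*3)*8)) = ((83 - 31)*93)/(((9*3)*8)) = (52*93)/((27*8)) = 4836/216 = 4836*(1/216) = 403/18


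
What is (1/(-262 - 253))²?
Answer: 1/265225 ≈ 3.7704e-6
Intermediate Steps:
(1/(-262 - 253))² = (1/(-515))² = (-1/515)² = 1/265225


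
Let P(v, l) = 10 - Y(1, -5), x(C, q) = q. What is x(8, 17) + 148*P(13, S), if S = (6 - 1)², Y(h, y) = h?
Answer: 1349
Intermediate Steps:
S = 25 (S = 5² = 25)
P(v, l) = 9 (P(v, l) = 10 - 1*1 = 10 - 1 = 9)
x(8, 17) + 148*P(13, S) = 17 + 148*9 = 17 + 1332 = 1349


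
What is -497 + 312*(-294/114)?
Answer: -24731/19 ≈ -1301.6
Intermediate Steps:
-497 + 312*(-294/114) = -497 + 312*(-294*1/114) = -497 + 312*(-49/19) = -497 - 15288/19 = -24731/19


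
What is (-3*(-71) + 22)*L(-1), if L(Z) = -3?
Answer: -705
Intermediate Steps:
(-3*(-71) + 22)*L(-1) = (-3*(-71) + 22)*(-3) = (213 + 22)*(-3) = 235*(-3) = -705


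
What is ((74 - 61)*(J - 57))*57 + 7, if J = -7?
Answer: -47417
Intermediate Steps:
((74 - 61)*(J - 57))*57 + 7 = ((74 - 61)*(-7 - 57))*57 + 7 = (13*(-64))*57 + 7 = -832*57 + 7 = -47424 + 7 = -47417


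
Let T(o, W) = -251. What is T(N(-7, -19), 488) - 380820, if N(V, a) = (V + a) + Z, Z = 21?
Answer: -381071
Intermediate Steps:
N(V, a) = 21 + V + a (N(V, a) = (V + a) + 21 = 21 + V + a)
T(N(-7, -19), 488) - 380820 = -251 - 380820 = -381071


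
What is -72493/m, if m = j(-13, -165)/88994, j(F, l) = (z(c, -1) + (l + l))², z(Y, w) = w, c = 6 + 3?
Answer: -6451442042/109561 ≈ -58885.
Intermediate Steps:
c = 9
j(F, l) = (-1 + 2*l)² (j(F, l) = (-1 + (l + l))² = (-1 + 2*l)²)
m = 109561/88994 (m = (-1 + 2*(-165))²/88994 = (-1 - 330)²*(1/88994) = (-331)²*(1/88994) = 109561*(1/88994) = 109561/88994 ≈ 1.2311)
-72493/m = -72493/109561/88994 = -72493*88994/109561 = -6451442042/109561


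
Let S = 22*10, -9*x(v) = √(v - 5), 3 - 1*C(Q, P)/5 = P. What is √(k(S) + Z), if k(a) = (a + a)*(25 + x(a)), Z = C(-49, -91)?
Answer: √(103230 - 440*√215)/3 ≈ 103.70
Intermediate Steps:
C(Q, P) = 15 - 5*P
x(v) = -√(-5 + v)/9 (x(v) = -√(v - 5)/9 = -√(-5 + v)/9)
Z = 470 (Z = 15 - 5*(-91) = 15 + 455 = 470)
S = 220
k(a) = 2*a*(25 - √(-5 + a)/9) (k(a) = (a + a)*(25 - √(-5 + a)/9) = (2*a)*(25 - √(-5 + a)/9) = 2*a*(25 - √(-5 + a)/9))
√(k(S) + Z) = √((2/9)*220*(225 - √(-5 + 220)) + 470) = √((2/9)*220*(225 - √215) + 470) = √((11000 - 440*√215/9) + 470) = √(11470 - 440*√215/9)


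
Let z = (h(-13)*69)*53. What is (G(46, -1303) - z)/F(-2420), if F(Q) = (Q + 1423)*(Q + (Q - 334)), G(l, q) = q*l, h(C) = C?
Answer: -12397/5158478 ≈ -0.0024032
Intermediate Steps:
G(l, q) = l*q
F(Q) = (-334 + 2*Q)*(1423 + Q) (F(Q) = (1423 + Q)*(Q + (-334 + Q)) = (1423 + Q)*(-334 + 2*Q) = (-334 + 2*Q)*(1423 + Q))
z = -47541 (z = -13*69*53 = -897*53 = -47541)
(G(46, -1303) - z)/F(-2420) = (46*(-1303) - 1*(-47541))/(-475282 + 2*(-2420)² + 2512*(-2420)) = (-59938 + 47541)/(-475282 + 2*5856400 - 6079040) = -12397/(-475282 + 11712800 - 6079040) = -12397/5158478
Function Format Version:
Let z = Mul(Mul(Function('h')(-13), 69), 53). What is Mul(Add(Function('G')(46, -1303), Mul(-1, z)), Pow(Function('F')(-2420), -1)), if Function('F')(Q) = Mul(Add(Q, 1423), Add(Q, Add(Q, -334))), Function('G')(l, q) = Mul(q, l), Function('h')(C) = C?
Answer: Rational(-12397, 5158478) ≈ -0.0024032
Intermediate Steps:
Function('G')(l, q) = Mul(l, q)
Function('F')(Q) = Mul(Add(-334, Mul(2, Q)), Add(1423, Q)) (Function('F')(Q) = Mul(Add(1423, Q), Add(Q, Add(-334, Q))) = Mul(Add(1423, Q), Add(-334, Mul(2, Q))) = Mul(Add(-334, Mul(2, Q)), Add(1423, Q)))
z = -47541 (z = Mul(Mul(-13, 69), 53) = Mul(-897, 53) = -47541)
Mul(Add(Function('G')(46, -1303), Mul(-1, z)), Pow(Function('F')(-2420), -1)) = Mul(Add(Mul(46, -1303), Mul(-1, -47541)), Pow(Add(-475282, Mul(2, Pow(-2420, 2)), Mul(2512, -2420)), -1)) = Mul(Add(-59938, 47541), Pow(Add(-475282, Mul(2, 5856400), -6079040), -1)) = Mul(-12397, Pow(Add(-475282, 11712800, -6079040), -1)) = Mul(-12397, Pow(5158478, -1)) = Mul(-12397, Rational(1, 5158478)) = Rational(-12397, 5158478)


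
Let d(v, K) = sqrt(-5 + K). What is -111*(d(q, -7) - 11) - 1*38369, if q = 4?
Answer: -37148 - 222*I*sqrt(3) ≈ -37148.0 - 384.52*I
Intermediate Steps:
-111*(d(q, -7) - 11) - 1*38369 = -111*(sqrt(-5 - 7) - 11) - 1*38369 = -111*(sqrt(-12) - 11) - 38369 = -111*(2*I*sqrt(3) - 11) - 38369 = -111*(-11 + 2*I*sqrt(3)) - 38369 = (1221 - 222*I*sqrt(3)) - 38369 = -37148 - 222*I*sqrt(3)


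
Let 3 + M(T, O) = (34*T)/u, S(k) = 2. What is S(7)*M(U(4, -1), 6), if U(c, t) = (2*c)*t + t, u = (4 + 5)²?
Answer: -122/9 ≈ -13.556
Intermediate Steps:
u = 81 (u = 9² = 81)
U(c, t) = t + 2*c*t (U(c, t) = 2*c*t + t = t + 2*c*t)
M(T, O) = -3 + 34*T/81 (M(T, O) = -3 + (34*T)/81 = -3 + (34*T)*(1/81) = -3 + 34*T/81)
S(7)*M(U(4, -1), 6) = 2*(-3 + 34*(-(1 + 2*4))/81) = 2*(-3 + 34*(-(1 + 8))/81) = 2*(-3 + 34*(-1*9)/81) = 2*(-3 + (34/81)*(-9)) = 2*(-3 - 34/9) = 2*(-61/9) = -122/9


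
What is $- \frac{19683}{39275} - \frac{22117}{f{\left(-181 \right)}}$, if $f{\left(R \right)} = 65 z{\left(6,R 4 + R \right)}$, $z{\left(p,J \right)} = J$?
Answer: $- \frac{11568292}{92414075} \approx -0.12518$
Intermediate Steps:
$f{\left(R \right)} = 325 R$ ($f{\left(R \right)} = 65 \left(R 4 + R\right) = 65 \left(4 R + R\right) = 65 \cdot 5 R = 325 R$)
$- \frac{19683}{39275} - \frac{22117}{f{\left(-181 \right)}} = - \frac{19683}{39275} - \frac{22117}{325 \left(-181\right)} = \left(-19683\right) \frac{1}{39275} - \frac{22117}{-58825} = - \frac{19683}{39275} - - \frac{22117}{58825} = - \frac{19683}{39275} + \frac{22117}{58825} = - \frac{11568292}{92414075}$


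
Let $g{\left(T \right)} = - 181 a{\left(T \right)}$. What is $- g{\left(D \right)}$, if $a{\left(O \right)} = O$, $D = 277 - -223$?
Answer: $90500$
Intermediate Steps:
$D = 500$ ($D = 277 + 223 = 500$)
$g{\left(T \right)} = - 181 T$
$- g{\left(D \right)} = - \left(-181\right) 500 = \left(-1\right) \left(-90500\right) = 90500$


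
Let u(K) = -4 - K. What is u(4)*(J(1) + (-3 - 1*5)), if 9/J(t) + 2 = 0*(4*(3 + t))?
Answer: 100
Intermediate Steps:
J(t) = -9/2 (J(t) = 9/(-2 + 0*(4*(3 + t))) = 9/(-2 + 0*(12 + 4*t)) = 9/(-2 + 0) = 9/(-2) = 9*(-½) = -9/2)
u(4)*(J(1) + (-3 - 1*5)) = (-4 - 1*4)*(-9/2 + (-3 - 1*5)) = (-4 - 4)*(-9/2 + (-3 - 5)) = -8*(-9/2 - 8) = -8*(-25/2) = 100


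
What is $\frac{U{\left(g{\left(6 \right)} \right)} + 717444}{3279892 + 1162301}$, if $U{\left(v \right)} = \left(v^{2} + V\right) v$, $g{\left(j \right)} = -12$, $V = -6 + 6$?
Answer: $\frac{79524}{493577} \approx 0.16112$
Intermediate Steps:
$V = 0$
$U{\left(v \right)} = v^{3}$ ($U{\left(v \right)} = \left(v^{2} + 0\right) v = v^{2} v = v^{3}$)
$\frac{U{\left(g{\left(6 \right)} \right)} + 717444}{3279892 + 1162301} = \frac{\left(-12\right)^{3} + 717444}{3279892 + 1162301} = \frac{-1728 + 717444}{4442193} = 715716 \cdot \frac{1}{4442193} = \frac{79524}{493577}$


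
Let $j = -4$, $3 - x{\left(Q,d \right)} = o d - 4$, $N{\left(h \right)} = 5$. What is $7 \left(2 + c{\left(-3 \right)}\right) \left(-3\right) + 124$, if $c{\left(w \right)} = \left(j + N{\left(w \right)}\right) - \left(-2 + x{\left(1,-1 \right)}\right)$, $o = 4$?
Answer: $250$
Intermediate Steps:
$x{\left(Q,d \right)} = 7 - 4 d$ ($x{\left(Q,d \right)} = 3 - \left(4 d - 4\right) = 3 - \left(-4 + 4 d\right) = 7 - 4 d$)
$c{\left(w \right)} = -8$ ($c{\left(w \right)} = \left(-4 + 5\right) - \left(5 + 4\right) = 1 + \left(2 - \left(7 + 4\right)\right) = 1 + \left(2 - 11\right) = 1 - 9 = -8$)
$7 \left(2 + c{\left(-3 \right)}\right) \left(-3\right) + 124 = 7 \left(2 - 8\right) \left(-3\right) + 124 = 7 \left(-6\right) \left(-3\right) + 124 = \left(-42\right) \left(-3\right) + 124 = 126 + 124 = 250$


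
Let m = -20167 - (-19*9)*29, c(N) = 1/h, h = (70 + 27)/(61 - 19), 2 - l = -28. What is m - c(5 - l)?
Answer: -1475218/97 ≈ -15208.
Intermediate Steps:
l = 30 (l = 2 - 1*(-28) = 2 + 28 = 30)
h = 97/42 ≈ 2.3095
c(N) = 42/97 (c(N) = 1/(97/42) = 42/97)
m = -15208 (m = -20167 - (-171)*29 = -20167 - 1*(-4959) = -20167 + 4959 = -15208)
m - c(5 - l) = -15208 - 1*42/97 = -15208 - 42/97 = -1475218/97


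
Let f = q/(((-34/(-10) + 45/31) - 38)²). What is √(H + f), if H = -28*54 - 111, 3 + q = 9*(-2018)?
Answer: I*√43282062537/5138 ≈ 40.491*I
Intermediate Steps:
q = -18165 (q = -3 + 9*(-2018) = -3 - 18162 = -18165)
f = -62344875/3771292 (f = -18165/((-34/(-10) + 45/31) - 38)² = -18165/((-34*(-⅒) + 45*(1/31)) - 38)² = -18165/((17/5 + 45/31) - 38)² = -18165/(752/155 - 38)² = -18165/((-5138/155)²) = -18165/26399044/24025 = -18165*24025/26399044 = -62344875/3771292 ≈ -16.531)
H = -1623 (H = -1512 - 111 = -1623)
√(H + f) = √(-1623 - 62344875/3771292) = √(-6183151791/3771292) = I*√43282062537/5138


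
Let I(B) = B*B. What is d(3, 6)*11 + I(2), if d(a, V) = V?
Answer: 70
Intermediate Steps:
I(B) = B**2
d(3, 6)*11 + I(2) = 6*11 + 2**2 = 66 + 4 = 70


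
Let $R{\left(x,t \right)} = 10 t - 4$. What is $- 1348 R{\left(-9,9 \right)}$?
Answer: $-115928$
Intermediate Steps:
$R{\left(x,t \right)} = -4 + 10 t$
$- 1348 R{\left(-9,9 \right)} = - 1348 \left(-4 + 10 \cdot 9\right) = - 1348 \left(-4 + 90\right) = \left(-1348\right) 86 = -115928$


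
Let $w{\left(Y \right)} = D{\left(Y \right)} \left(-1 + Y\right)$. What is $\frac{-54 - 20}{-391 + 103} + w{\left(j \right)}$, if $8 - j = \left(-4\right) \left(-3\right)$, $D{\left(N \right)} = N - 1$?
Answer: $\frac{3637}{144} \approx 25.257$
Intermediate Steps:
$D{\left(N \right)} = -1 + N$
$j = -4$ ($j = 8 - \left(-4\right) \left(-3\right) = 8 - 12 = -4$)
$w{\left(Y \right)} = \left(-1 + Y\right)^{2}$ ($w{\left(Y \right)} = \left(-1 + Y\right) \left(-1 + Y\right) = \left(-1 + Y\right)^{2}$)
$\frac{-54 - 20}{-391 + 103} + w{\left(j \right)} = \frac{-54 - 20}{-391 + 103} + \left(-1 - 4\right)^{2} = \frac{-54 - 20}{-288} + \left(-5\right)^{2} = \left(- \frac{1}{288}\right) \left(-74\right) + 25 = \frac{37}{144} + 25 = \frac{3637}{144}$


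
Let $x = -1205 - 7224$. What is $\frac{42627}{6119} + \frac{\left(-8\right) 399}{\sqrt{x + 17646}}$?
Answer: $\frac{42627}{6119} - \frac{3192 \sqrt{9217}}{9217} \approx -26.282$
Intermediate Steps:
$x = -8429$ ($x = -1205 - 7224 = -8429$)
$\frac{42627}{6119} + \frac{\left(-8\right) 399}{\sqrt{x + 17646}} = \frac{42627}{6119} + \frac{\left(-8\right) 399}{\sqrt{-8429 + 17646}} = 42627 \cdot \frac{1}{6119} - \frac{3192}{\sqrt{9217}} = \frac{42627}{6119} - 3192 \frac{\sqrt{9217}}{9217} = \frac{42627}{6119} - \frac{3192 \sqrt{9217}}{9217}$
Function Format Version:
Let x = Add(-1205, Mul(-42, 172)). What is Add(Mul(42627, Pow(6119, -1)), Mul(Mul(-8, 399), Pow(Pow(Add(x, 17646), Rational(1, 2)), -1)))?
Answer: Add(Rational(42627, 6119), Mul(Rational(-3192, 9217), Pow(9217, Rational(1, 2)))) ≈ -26.282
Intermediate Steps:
x = -8429 (x = Add(-1205, -7224) = -8429)
Add(Mul(42627, Pow(6119, -1)), Mul(Mul(-8, 399), Pow(Pow(Add(x, 17646), Rational(1, 2)), -1))) = Add(Mul(42627, Pow(6119, -1)), Mul(Mul(-8, 399), Pow(Pow(Add(-8429, 17646), Rational(1, 2)), -1))) = Add(Mul(42627, Rational(1, 6119)), Mul(-3192, Pow(Pow(9217, Rational(1, 2)), -1))) = Add(Rational(42627, 6119), Mul(-3192, Mul(Rational(1, 9217), Pow(9217, Rational(1, 2))))) = Add(Rational(42627, 6119), Mul(Rational(-3192, 9217), Pow(9217, Rational(1, 2))))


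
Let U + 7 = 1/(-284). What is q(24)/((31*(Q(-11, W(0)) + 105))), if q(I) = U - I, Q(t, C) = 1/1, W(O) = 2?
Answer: -8805/933224 ≈ -0.0094350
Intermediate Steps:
U = -1989/284 (U = -7 + 1/(-284) = -7 - 1/284 = -1989/284 ≈ -7.0035)
Q(t, C) = 1
q(I) = -1989/284 - I
q(24)/((31*(Q(-11, W(0)) + 105))) = (-1989/284 - 1*24)/((31*(1 + 105))) = (-1989/284 - 24)/((31*106)) = -8805/284/3286 = -8805/284*1/3286 = -8805/933224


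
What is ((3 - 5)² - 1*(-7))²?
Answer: 121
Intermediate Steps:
((3 - 5)² - 1*(-7))² = ((-2)² + 7)² = (4 + 7)² = 11² = 121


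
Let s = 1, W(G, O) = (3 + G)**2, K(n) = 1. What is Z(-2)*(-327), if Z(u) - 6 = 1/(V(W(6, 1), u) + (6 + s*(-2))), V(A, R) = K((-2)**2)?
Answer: -10137/5 ≈ -2027.4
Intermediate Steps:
V(A, R) = 1
Z(u) = 31/5 (Z(u) = 6 + 1/(1 + (6 + 1*(-2))) = 6 + 1/(1 + (6 - 2)) = 6 + 1/(1 + 4) = 6 + 1/5 = 31/5)
Z(-2)*(-327) = (31/5)*(-327) = -10137/5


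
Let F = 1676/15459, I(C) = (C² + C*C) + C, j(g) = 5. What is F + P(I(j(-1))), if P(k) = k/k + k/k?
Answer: 32594/15459 ≈ 2.1084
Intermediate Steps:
I(C) = C + 2*C² (I(C) = (C² + C²) + C = 2*C² + C = C + 2*C²)
P(k) = 2 (P(k) = 1 + 1 = 2)
F = 1676/15459 (F = 1676*(1/15459) = 1676/15459 ≈ 0.10842)
F + P(I(j(-1))) = 1676/15459 + 2 = 32594/15459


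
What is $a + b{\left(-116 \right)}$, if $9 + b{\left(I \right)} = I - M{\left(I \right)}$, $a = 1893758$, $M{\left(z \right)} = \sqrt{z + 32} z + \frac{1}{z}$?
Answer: $\frac{219661429}{116} + 232 i \sqrt{21} \approx 1.8936 \cdot 10^{6} + 1063.2 i$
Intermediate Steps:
$M{\left(z \right)} = \frac{1}{z} + z \sqrt{32 + z}$ ($M{\left(z \right)} = \sqrt{32 + z} z + \frac{1}{z} = z \sqrt{32 + z} + \frac{1}{z} = \frac{1}{z} + z \sqrt{32 + z}$)
$b{\left(I \right)} = -9 + I - \frac{1}{I} - I \sqrt{32 + I}$ ($b{\left(I \right)} = -9 - \left(\frac{1}{I} - I + I \sqrt{32 + I}\right) = -9 + I - \frac{1}{I} - I \sqrt{32 + I}$)
$a + b{\left(-116 \right)} = 1893758 - \left(\frac{14499}{116} - 116 \sqrt{32 - 116}\right) = 1893758 - \left(\frac{14499}{116} - 232 i \sqrt{21}\right) = \frac{219661429}{116} + 232 i \sqrt{21}$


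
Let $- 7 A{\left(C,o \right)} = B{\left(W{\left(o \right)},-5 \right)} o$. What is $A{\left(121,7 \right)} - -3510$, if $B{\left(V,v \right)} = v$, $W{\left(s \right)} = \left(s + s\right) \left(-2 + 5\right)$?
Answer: $3515$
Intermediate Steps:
$W{\left(s \right)} = 6 s$ ($W{\left(s \right)} = 2 s 3 = 6 s$)
$A{\left(C,o \right)} = \frac{5 o}{7}$ ($A{\left(C,o \right)} = - \frac{\left(-5\right) o}{7} = \frac{5 o}{7}$)
$A{\left(121,7 \right)} - -3510 = \frac{5}{7} \cdot 7 - -3510 = 5 + 3510 = 3515$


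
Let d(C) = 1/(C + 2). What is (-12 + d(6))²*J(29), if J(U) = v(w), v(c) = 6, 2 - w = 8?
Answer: 27075/32 ≈ 846.09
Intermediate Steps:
w = -6 (w = 2 - 1*8 = 2 - 8 = -6)
d(C) = 1/(2 + C)
J(U) = 6
(-12 + d(6))²*J(29) = (-12 + 1/(2 + 6))²*6 = (-12 + 1/8)²*6 = (-12 + ⅛)²*6 = (-95/8)²*6 = (9025/64)*6 = 27075/32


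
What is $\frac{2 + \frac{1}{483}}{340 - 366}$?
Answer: $- \frac{967}{12558} \approx -0.077003$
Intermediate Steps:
$\frac{2 + \frac{1}{483}}{340 - 366} = \frac{2 + \frac{1}{483}}{-26} = \frac{967}{483} \left(- \frac{1}{26}\right) = - \frac{967}{12558}$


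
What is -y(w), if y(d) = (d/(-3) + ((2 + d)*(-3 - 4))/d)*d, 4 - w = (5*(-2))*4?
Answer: 2902/3 ≈ 967.33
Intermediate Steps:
w = 44 (w = 4 - 5*(-2)*4 = 4 - (-10)*4 = 4 - 1*(-40) = 4 + 40 = 44)
y(d) = d*(-d/3 + (-14 - 7*d)/d) (y(d) = (d*(-1/3) + ((2 + d)*(-7))/d)*d = (-d/3 + (-14 - 7*d)/d)*d = d*(-d/3 + (-14 - 7*d)/d))
-y(w) = -(-14 - 7*44 - 1/3*44**2) = -(-14 - 308 - 1/3*1936) = -(-14 - 308 - 1936/3) = -1*(-2902/3) = 2902/3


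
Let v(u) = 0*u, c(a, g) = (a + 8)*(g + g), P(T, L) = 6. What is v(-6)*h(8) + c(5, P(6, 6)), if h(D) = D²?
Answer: 156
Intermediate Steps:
c(a, g) = 2*g*(8 + a) (c(a, g) = (8 + a)*(2*g) = 2*g*(8 + a))
v(u) = 0
v(-6)*h(8) + c(5, P(6, 6)) = 0*8² + 2*6*(8 + 5) = 0*64 + 2*6*13 = 0 + 156 = 156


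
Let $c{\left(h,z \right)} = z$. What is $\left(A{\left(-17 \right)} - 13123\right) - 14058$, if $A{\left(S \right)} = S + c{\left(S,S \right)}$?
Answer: $-27215$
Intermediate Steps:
$A{\left(S \right)} = 2 S$ ($A{\left(S \right)} = S + S = 2 S$)
$\left(A{\left(-17 \right)} - 13123\right) - 14058 = \left(2 \left(-17\right) - 13123\right) - 14058 = \left(-34 - 13123\right) - 14058 = -13157 - 14058 = -27215$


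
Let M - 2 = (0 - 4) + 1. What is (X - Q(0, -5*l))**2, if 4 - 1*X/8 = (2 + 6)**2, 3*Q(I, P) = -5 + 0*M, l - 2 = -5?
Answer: 2059225/9 ≈ 2.2880e+5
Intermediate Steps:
M = -1 (M = 2 + ((0 - 4) + 1) = 2 + (-4 + 1) = 2 - 3 = -1)
l = -3 (l = 2 - 5 = -3)
Q(I, P) = -5/3 (Q(I, P) = (-5 + 0*(-1))/3 = (-5 + 0)/3 = (1/3)*(-5) = -5/3)
X = -480 (X = 32 - 8*(2 + 6)**2 = 32 - 8*8**2 = 32 - 8*64 = 32 - 512 = -480)
(X - Q(0, -5*l))**2 = (-480 - 1*(-5/3))**2 = (-480 + 5/3)**2 = (-1435/3)**2 = 2059225/9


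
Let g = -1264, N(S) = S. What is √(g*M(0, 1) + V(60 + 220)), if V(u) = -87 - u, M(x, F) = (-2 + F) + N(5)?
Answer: I*√5423 ≈ 73.641*I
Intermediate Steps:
M(x, F) = 3 + F (M(x, F) = (-2 + F) + 5 = 3 + F)
√(g*M(0, 1) + V(60 + 220)) = √(-1264*(3 + 1) + (-87 - (60 + 220))) = √(-1264*4 + (-87 - 1*280)) = √(-5056 + (-87 - 280)) = √(-5056 - 367) = √(-5423) = I*√5423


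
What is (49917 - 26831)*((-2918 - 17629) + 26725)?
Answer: 142625308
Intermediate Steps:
(49917 - 26831)*((-2918 - 17629) + 26725) = 23086*(-20547 + 26725) = 23086*6178 = 142625308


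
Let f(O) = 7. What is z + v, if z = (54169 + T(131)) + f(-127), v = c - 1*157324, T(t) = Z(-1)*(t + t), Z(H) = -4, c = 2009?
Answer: -102187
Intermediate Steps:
T(t) = -8*t (T(t) = -4*(t + t) = -8*t)
v = -155315 (v = 2009 - 1*157324 = 2009 - 157324 = -155315)
z = 53128 (z = (54169 - 8*131) + 7 = (54169 - 1048) + 7 = 53121 + 7 = 53128)
z + v = 53128 - 155315 = -102187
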